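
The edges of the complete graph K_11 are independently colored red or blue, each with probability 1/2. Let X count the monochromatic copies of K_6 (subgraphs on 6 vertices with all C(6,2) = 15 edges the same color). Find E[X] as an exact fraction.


Let X = Σ_S X_S over the C(11, 6) = 462 subsets S of size 6, where X_S = 1 if the K_6 on S is monochromatic.
For a fixed S, the K_6 on S has C(6, 2) = 15 edges. P[all 15 edges red] = (1/2)^15, and likewise for blue, so P[monochromatic] = 2·(1/2)^15 = 2^{1 − 15} = 1/16384.
By linearity of expectation: E[X] = C(11, 6) · 2^{1 − 15} = 462 · 1/16384 = 231/8192.
Numerically: E[X] ≈ 0.028198.

E[X] = C(11,6)·2^(1−C(6,2)) = 231/8192 ≈ 0.028198.


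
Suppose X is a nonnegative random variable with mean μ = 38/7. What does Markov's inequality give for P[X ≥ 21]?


μ = E[X] = 38/7, a = 21.
Markov: P[X ≥ 21] ≤ μ/a = (38/7)/21 = 38/147.
Numerically: ≈ 0.25850.
(Since a = 21 > μ = 5.42857, the bound 38/147 is < 1 and informative.)

P[X ≥ 21] ≤ 38/147 ≈ 0.25850.


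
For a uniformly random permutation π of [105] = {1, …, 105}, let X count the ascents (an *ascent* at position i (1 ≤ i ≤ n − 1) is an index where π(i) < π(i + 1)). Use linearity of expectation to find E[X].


Write X = Σ X_I over i = 1, …, 104, with X_I the indicator of one ascent.
There are 104 indicators.
For each fixed i, the pair (π(i), π(i+1)) is a uniformly random ordered pair of distinct values from {1, …, 105}; by symmetry P[π(i) < π(i+1)] = 1/2.
By linearity: E[X] = 104 · (1/2) = (105 − 1) · (1/2) = 52 ≈ 52.000.

E[X] = 52 = 52.000.


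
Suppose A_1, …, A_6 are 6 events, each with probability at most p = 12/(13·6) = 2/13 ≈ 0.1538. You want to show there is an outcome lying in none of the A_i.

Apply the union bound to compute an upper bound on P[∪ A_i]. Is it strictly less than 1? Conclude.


Union bound: P[∪_{i=1}^{6} A_i] ≤ Σ_i P[A_i] ≤ 6·p = 6·(2/13) = 12/13.
Numerically: 12/13 ≈ 0.9231.
Is 12/13 < 1? YES.
Since P[∪ A_i] ≤ 12/13 < 1, the complement has P[∩ A_i^c] ≥ 1 − 12/13 = 1/13 > 0, so some outcome avoids every A_i.

6·p = 12/13 ≈ 0.9231; existence CERTIFIED by the union bound.


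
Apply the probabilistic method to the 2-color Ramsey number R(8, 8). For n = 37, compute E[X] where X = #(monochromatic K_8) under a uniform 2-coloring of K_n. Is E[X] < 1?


E[X] = C(37, 8) · 2^{1 − 28} = 38608020 · 2^{−27} = 38608020/134217728.
As a reduced fraction: E[X] = 9652005/33554432 ≈ 0.2877.
Is E[X] < 1? YES.
Since E[X] < 1, there exists a 2-coloring of K_{37} with no monochromatic K_8; hence R(8, 8) > 37.

E[X] = 9652005/33554432 ≈ 0.2877; E[X] < 1, so R(8, 8) > 37.


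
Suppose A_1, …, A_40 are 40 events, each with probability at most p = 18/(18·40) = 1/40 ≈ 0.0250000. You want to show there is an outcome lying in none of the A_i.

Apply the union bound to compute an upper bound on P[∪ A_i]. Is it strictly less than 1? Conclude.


Union bound: P[∪_{i=1}^{40} A_i] ≤ Σ_i P[A_i] ≤ 40·p = 40·(1/40) = 1.
Numerically: 1 ≈ 1.0000000.
Is 1 < 1? NO.
Since the bound 1 is ≥ 1, the union bound is uninformative here; it does NOT by itself certify existence.

40·p = 1 ≈ 1.0000000; existence NOT certified by the union bound.


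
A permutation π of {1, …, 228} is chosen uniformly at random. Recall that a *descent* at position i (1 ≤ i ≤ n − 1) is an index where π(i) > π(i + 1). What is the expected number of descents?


Write X = Σ X_I over i = 1, …, 227, with X_I the indicator of one descent.
There are 227 indicators.
For each fixed i, the pair (π(i), π(i+1)) is a uniformly random ordered pair of distinct values from {1, …, 228}; by symmetry P[π(i) > π(i+1)] = 1/2.
By linearity: E[X] = 227 · (1/2) = (228 − 1) · (1/2) = 227/2 ≈ 113.5000.

E[X] = 227/2 = 113.5000.


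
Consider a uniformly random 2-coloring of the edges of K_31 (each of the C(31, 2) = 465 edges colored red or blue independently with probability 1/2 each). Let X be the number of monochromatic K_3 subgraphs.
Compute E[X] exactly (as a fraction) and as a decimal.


Let X = Σ_S X_S over the C(31, 3) = 4495 subsets S of size 3, where X_S = 1 if the K_3 on S is monochromatic.
For a fixed S, the K_3 on S has C(3, 2) = 3 edges. P[all 3 edges red] = (1/2)^3, and likewise for blue, so P[monochromatic] = 2·(1/2)^3 = 2^{1 − 3} = 1/4.
Summing: E[X] = C(31, 3) · 2^{1 − 3} = 4495 · 1/4 = 4495/4.
Numerically: E[X] ≈ 1123.750000.

E[X] = C(31,3)·2^(1−C(3,2)) = 4495/4 ≈ 1123.750000.


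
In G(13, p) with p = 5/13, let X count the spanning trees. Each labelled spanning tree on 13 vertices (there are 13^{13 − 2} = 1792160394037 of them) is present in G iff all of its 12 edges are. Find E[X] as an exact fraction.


K_13 has 13^{13 − 2} = 1792160394037 labelled spanning trees.
For each such spanning tree H, let X_H = 1 if all 12 edges of H are present in G. Then P[X_H = 1] = p^{12} = (5/13)^{12} = 244140625/23298085122481.
By linearity of expectation: E[X] = Σ_H E[X_H] = 1792160394037 · p^{12} = 1792160394037 · 244140625/23298085122481 = 244140625/13.
Numerically: E[X] ≈ 1.878e+07.

E[X] = 1792160394037 · (5/13)^{12} = 244140625/13 ≈ 1.878e+07.


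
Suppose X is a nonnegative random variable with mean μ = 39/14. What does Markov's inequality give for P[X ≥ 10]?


μ = E[X] = 39/14, a = 10.
Markov: P[X ≥ 10] ≤ μ/a = (39/14)/10 = 39/140.
Numerically: ≈ 0.278571.
(Since a = 10 > μ = 2.785714, the bound 39/140 is < 1 and informative.)

P[X ≥ 10] ≤ 39/140 ≈ 0.278571.


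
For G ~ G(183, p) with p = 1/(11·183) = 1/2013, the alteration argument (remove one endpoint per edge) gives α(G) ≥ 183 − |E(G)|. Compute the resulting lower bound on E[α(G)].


E[|E(G)|] = C(183, 2)·p = 16653 · (1/2013) = 91/11.
E[α(G)] ≥ n − E[|E(G)|] = 183 − 91/11 = 1922/11.
Numerically: ≈ 174.72727.
(This is only a lower bound; the true E[α(G)] may be larger.)

E[α(G)] ≥ 1922/11 ≈ 174.72727.


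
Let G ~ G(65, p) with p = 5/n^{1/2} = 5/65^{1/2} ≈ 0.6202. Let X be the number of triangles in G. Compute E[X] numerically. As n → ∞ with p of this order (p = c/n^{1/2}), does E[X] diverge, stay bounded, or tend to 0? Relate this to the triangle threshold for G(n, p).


Number of potential triangles: C(65, 3) = 43680.
Each occurs with probability p³ ≈ (0.6202)³ ≈ 2.385283e-01.
By linearity: E[X] = C(65, 3)·p³ ≈ 43680 · 2.385283e-01 ≈ 10418.9177.
Since α = 1/2 < 1, p = c/n^{1/2} ≫ 1/n is above the triangle threshold p ~ 1/n. Asymptotically E[X] ~ (c³/6)·n^{3(1−α)} = (5³/6)·n^{1.5} → ∞; triangles are abundant w.h.p.

E[X] ≈ 10418.9177; in regime p = Θ(1/n^{1/2}) E[X] diverges (above the triangle threshold p ~ 1/n).


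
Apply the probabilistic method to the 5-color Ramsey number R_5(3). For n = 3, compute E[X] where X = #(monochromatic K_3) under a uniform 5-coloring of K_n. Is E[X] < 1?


E[X] = C(3, 3) · 5^{1 − 3} = 1 · 5^{−2} = 1/25.
As a reduced fraction: E[X] = 1/25 ≈ 0.040.
Is E[X] < 1? YES.
Since E[X] < 1, there exists a 5-coloring of K_{3} with no monochromatic K_3; hence R_5(3) > 3.

E[X] = 1/25 ≈ 0.040; E[X] < 1, so R_5(3) > 3.


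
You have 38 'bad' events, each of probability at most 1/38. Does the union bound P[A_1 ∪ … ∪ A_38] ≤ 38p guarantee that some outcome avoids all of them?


Union bound: P[∪_{i=1}^{38} A_i] ≤ Σ_i P[A_i] ≤ 38·p = 38·(1/38) = 1.
Numerically: 1 ≈ 1.00000.
Is 1 < 1? NO.
Since the bound 1 is ≥ 1, the union bound is uninformative here; it does NOT by itself certify existence.

38·p = 1 ≈ 1.00000; existence NOT certified by the union bound.


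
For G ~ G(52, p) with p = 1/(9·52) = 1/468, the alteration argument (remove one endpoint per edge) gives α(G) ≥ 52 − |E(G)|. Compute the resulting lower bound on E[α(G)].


E[|E(G)|] = C(52, 2)·p = 1326 · (1/468) = 17/6.
E[α(G)] ≥ n − E[|E(G)|] = 52 − 17/6 = 295/6.
Numerically: ≈ 49.166667.
(This is only a lower bound; the true E[α(G)] may be larger.)

E[α(G)] ≥ 295/6 ≈ 49.166667.


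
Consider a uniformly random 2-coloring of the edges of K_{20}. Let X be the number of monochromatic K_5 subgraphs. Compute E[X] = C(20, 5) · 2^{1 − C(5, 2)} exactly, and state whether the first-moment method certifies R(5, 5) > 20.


E[X] = C(20, 5) · 2^{1 − 10} = 15504 · 2^{−9} = 15504/512.
As a reduced fraction: E[X] = 969/32 ≈ 30.28125.
Is E[X] < 1? NO.
Since E[X] ≥ 1, the first-moment bound is inconclusive at n = 20; it does NOT by itself certify R(5, 5) > 20.

E[X] = 969/32 ≈ 30.28125; E[X] ≥ 1; first-moment method inconclusive here.


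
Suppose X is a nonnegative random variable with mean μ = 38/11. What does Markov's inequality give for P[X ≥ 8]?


μ = E[X] = 38/11, a = 8.
Markov: P[X ≥ 8] ≤ μ/a = (38/11)/8 = 19/44.
Numerically: ≈ 0.432.
(Since a = 8 > μ = 3.455, the bound 19/44 is < 1 and informative.)

P[X ≥ 8] ≤ 19/44 ≈ 0.432.


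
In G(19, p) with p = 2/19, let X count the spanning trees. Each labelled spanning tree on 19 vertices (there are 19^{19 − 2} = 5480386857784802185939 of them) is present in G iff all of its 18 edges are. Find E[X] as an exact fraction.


K_19 has 19^{19 − 2} = 5480386857784802185939 labelled spanning trees.
For each such spanning tree H, let X_H = 1 if all 18 edges of H are present in G. Then P[X_H = 1] = p^{18} = (2/19)^{18} = 262144/104127350297911241532841.
Summing the indicators: E[X] = Σ_H E[X_H] = 5480386857784802185939 · p^{18} = 5480386857784802185939 · 262144/104127350297911241532841 = 262144/19.
Numerically: E[X] ≈ 1.38e+04.

E[X] = 5480386857784802185939 · (2/19)^{18} = 262144/19 ≈ 1.38e+04.


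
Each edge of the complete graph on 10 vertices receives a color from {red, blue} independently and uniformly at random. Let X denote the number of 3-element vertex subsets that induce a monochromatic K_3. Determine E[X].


Let X = Σ_S X_S over the C(10, 3) = 120 subsets S of size 3, where X_S = 1 if the K_3 on S is monochromatic.
For a fixed S, the K_3 on S has C(3, 2) = 3 edges. P[all 3 edges red] = (1/2)^3, and likewise for blue, so P[monochromatic] = 2·(1/2)^3 = 2^{1 − 3} = 1/4.
Summing: E[X] = C(10, 3) · 2^{1 − 3} = 120 · 1/4 = 30.
Numerically: E[X] ≈ 30.0000.

E[X] = C(10,3)·2^(1−C(3,2)) = 30 ≈ 30.0000.


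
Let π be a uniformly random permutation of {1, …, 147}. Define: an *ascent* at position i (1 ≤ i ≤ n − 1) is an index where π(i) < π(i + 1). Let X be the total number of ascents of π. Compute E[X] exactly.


Write X = Σ X_I over i = 1, …, 146, with X_I the indicator of one ascent.
There are 146 indicators.
For each fixed i, the pair (π(i), π(i+1)) is a uniformly random ordered pair of distinct values from {1, …, 147}; by symmetry P[π(i) < π(i+1)] = 1/2.
By linearity: E[X] = 146 · (1/2) = (147 − 1) · (1/2) = 73 ≈ 73.000.

E[X] = 73 = 73.000.


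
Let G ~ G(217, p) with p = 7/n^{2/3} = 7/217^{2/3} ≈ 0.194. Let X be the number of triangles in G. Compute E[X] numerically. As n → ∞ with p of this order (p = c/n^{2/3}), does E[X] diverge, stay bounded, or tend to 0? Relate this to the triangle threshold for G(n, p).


Number of potential triangles: C(217, 3) = 1679580.
Each occurs with probability p³ ≈ (0.194)³ ≈ 7.28408e-03.
By linearity: E[X] = C(217, 3)·p³ ≈ 1679580 · 7.28408e-03 ≈ 12234.194.
Since α = 2/3 < 1, p = c/n^{2/3} ≫ 1/n is above the triangle threshold p ~ 1/n. Asymptotically E[X] ~ (c³/6)·n^{3(1−α)} = (7³/6)·n^{1} → ∞; triangles are abundant w.h.p.

E[X] ≈ 12234.194; in regime p = Θ(1/n^{2/3}) E[X] diverges (above the triangle threshold p ~ 1/n).


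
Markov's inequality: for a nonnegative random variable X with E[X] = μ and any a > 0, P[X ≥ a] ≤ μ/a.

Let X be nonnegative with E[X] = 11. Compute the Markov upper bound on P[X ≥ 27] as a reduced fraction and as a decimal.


μ = E[X] = 11, a = 27.
Markov: P[X ≥ 27] ≤ μ/a = (11)/27 = 11/27.
Numerically: ≈ 0.40741.
(Since a = 27 > μ = 11.00000, the bound 11/27 is < 1 and informative.)

P[X ≥ 27] ≤ 11/27 ≈ 0.40741.


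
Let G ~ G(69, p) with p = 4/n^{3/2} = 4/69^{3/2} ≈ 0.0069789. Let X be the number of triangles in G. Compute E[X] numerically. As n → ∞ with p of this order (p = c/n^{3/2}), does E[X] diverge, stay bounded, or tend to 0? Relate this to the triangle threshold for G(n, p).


Number of potential triangles: C(69, 3) = 52394.
Each occurs with probability p³ ≈ (0.0069789)³ ≈ 3.3990618e-07.
By linearity: E[X] = C(69, 3)·p³ ≈ 52394 · 3.3990618e-07 ≈ 0.01781.
Since α = 3/2 > 1, p = c/n^{3/2} = o(1/n) is below the triangle threshold p ~ 1/n. Asymptotically E[X] ~ (c³/6)·n^{3(1−α)} = (4³/6)·n^{-1.5} → 0, so by Markov's inequality G has no triangles w.h.p.

E[X] ≈ 0.01781; in regime p = Θ(1/n^{3/2}) E[X] tends to 0 (below the triangle threshold p ~ 1/n).


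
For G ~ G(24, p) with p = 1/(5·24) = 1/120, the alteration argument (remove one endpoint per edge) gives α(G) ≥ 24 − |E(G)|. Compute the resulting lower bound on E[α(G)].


E[|E(G)|] = C(24, 2)·p = 276 · (1/120) = 23/10.
E[α(G)] ≥ n − E[|E(G)|] = 24 − 23/10 = 217/10.
Numerically: ≈ 21.700000.
(This is only a lower bound; the true E[α(G)] may be larger.)

E[α(G)] ≥ 217/10 ≈ 21.700000.


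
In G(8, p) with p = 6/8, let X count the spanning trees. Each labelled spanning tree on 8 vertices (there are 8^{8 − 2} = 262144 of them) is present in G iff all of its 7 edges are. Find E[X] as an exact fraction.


K_8 has 8^{8 − 2} = 262144 labelled spanning trees.
For each such spanning tree H, let X_H = 1 if all 7 edges of H are present in G. Then P[X_H = 1] = p^{7} = (3/4)^{7} = 2187/16384.
Summing the indicators: E[X] = Σ_H E[X_H] = 262144 · p^{7} = 262144 · 2187/16384 = 34992.
Numerically: E[X] ≈ 34992.

E[X] = 262144 · (3/4)^{7} = 34992 ≈ 34992.


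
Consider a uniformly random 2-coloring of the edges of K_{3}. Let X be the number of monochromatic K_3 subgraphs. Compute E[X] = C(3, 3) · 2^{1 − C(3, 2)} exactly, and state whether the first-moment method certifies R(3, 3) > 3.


E[X] = C(3, 3) · 2^{1 − 3} = 1 · 2^{−2} = 1/4.
As a reduced fraction: E[X] = 1/4 ≈ 0.250.
Is E[X] < 1? YES.
Since E[X] < 1, there exists a 2-coloring of K_{3} with no monochromatic K_3; hence R(3, 3) > 3.

E[X] = 1/4 ≈ 0.250; E[X] < 1, so R(3, 3) > 3.


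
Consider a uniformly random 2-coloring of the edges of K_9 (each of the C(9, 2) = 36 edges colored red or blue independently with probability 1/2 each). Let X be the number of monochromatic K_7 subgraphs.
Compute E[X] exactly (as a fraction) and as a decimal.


Let X = Σ_S X_S over the C(9, 7) = 36 subsets S of size 7, where X_S = 1 if the K_7 on S is monochromatic.
For a fixed S, the K_7 on S has C(7, 2) = 21 edges. P[all 21 edges red] = (1/2)^21, and likewise for blue, so P[monochromatic] = 2·(1/2)^21 = 2^{1 − 21} = 1/1048576.
By linearity: E[X] = C(9, 7) · 2^{1 − 21} = 36 · 1/1048576 = 9/262144.
Numerically: E[X] ≈ 0.000.

E[X] = C(9,7)·2^(1−C(7,2)) = 9/262144 ≈ 0.000.


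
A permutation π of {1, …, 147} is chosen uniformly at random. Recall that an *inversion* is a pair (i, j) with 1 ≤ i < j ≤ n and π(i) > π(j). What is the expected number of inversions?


Write X = Σ X_I over the C(147, 2) = 10731 pairs i < j, with X_I the indicator of one inversion.
There are 10731 indicators.
For each fixed pair i < j, the values π(i) and π(j) are two distinct elements of {1, …, 147} in uniformly random order; by symmetry P[π(i) > π(j)] = 1/2.
By linearity: E[X] = 10731 · (1/2) = C(147, 2) · (1/2) = 10731/2 = 10731/2 ≈ 5365.500000.

E[X] = 10731/2 = 5365.500000.


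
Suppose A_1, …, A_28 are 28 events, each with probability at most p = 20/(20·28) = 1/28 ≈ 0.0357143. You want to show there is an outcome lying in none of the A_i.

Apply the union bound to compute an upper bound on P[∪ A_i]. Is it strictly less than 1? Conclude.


Union bound: P[∪_{i=1}^{28} A_i] ≤ Σ_i P[A_i] ≤ 28·p = 28·(1/28) = 1.
Numerically: 1 ≈ 1.0000000.
Is 1 < 1? NO.
Since the bound 1 is ≥ 1, the union bound is uninformative here; it does NOT by itself certify existence.

28·p = 1 ≈ 1.0000000; existence NOT certified by the union bound.


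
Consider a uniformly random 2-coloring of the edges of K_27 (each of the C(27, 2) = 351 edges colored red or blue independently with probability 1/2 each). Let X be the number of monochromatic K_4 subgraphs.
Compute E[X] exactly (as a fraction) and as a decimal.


Let X = Σ_S X_S over the C(27, 4) = 17550 subsets S of size 4, where X_S = 1 if the K_4 on S is monochromatic.
For a fixed S, the K_4 on S has C(4, 2) = 6 edges. P[all 6 edges red] = (1/2)^6, and likewise for blue, so P[monochromatic] = 2·(1/2)^6 = 2^{1 − 6} = 1/32.
Summing: E[X] = C(27, 4) · 2^{1 − 6} = 17550 · 1/32 = 8775/16.
Numerically: E[X] ≈ 548.4375.

E[X] = C(27,4)·2^(1−C(4,2)) = 8775/16 ≈ 548.4375.


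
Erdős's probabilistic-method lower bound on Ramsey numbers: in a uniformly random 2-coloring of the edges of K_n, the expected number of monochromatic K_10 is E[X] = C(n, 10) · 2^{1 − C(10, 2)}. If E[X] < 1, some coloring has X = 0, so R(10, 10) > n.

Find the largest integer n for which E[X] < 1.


We need C(n, 10) · 2^{1 − 45} < 1, i.e. C(n, 10) < 2^{45 − 1} = 17592186044416.
Check values of n near the boundary:
  n = 94: C(94, 10) = 9041256841903; 9041256841903 < 17592186044416? YES
  n = 95: C(95, 10) = 10104934117421; 10104934117421 < 17592186044416? YES
  n = 96: C(96, 10) = 11279926456656; 11279926456656 < 17592186044416? YES
  n = 97: C(97, 10) = 12576469727536; 12576469727536 < 17592186044416? YES
  n = 98: C(98, 10) = 14005614014756; 14005614014756 < 17592186044416? YES
  n = 99: C(99, 10) = 15579278510796; 15579278510796 < 17592186044416? YES
  n = 100: C(100, 10) = 17310309456440; 17310309456440 < 17592186044416? YES
  n = 101: C(101, 10) = 19212541264840; 19212541264840 < 17592186044416? NO
  n = 102: C(102, 10) = 21300860967540; 21300860967540 < 17592186044416? NO
  n = 103: C(103, 10) = 23591276125340; 23591276125340 < 17592186044416? NO
The largest n with C(n, 10) < 17592186044416 is n = 100 (where E[X] = 2163788682055/2199023255552 ≈ 0.983977). Hence R(10, 10) > 100, i.e. R(10, 10) ≥ 101.

Largest n = 100; hence R(10, 10) > 100.


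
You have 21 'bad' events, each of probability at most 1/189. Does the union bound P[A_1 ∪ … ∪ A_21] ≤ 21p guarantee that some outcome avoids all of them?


Union bound: P[∪_{i=1}^{21} A_i] ≤ Σ_i P[A_i] ≤ 21·p = 21·(1/189) = 1/9.
Numerically: 1/9 ≈ 0.11111.
Is 1/9 < 1? YES.
Since P[∪ A_i] ≤ 1/9 < 1, the complement has P[∩ A_i^c] ≥ 1 − 1/9 = 8/9 > 0, so some outcome avoids every A_i.

21·p = 1/9 ≈ 0.11111; existence CERTIFIED by the union bound.


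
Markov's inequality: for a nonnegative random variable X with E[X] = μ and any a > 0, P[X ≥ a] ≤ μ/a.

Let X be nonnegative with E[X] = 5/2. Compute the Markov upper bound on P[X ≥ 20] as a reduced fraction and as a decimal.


μ = E[X] = 5/2, a = 20.
Markov: P[X ≥ 20] ≤ μ/a = (5/2)/20 = 1/8.
Numerically: ≈ 0.1250.
(Since a = 20 > μ = 2.5000, the bound 1/8 is < 1 and informative.)

P[X ≥ 20] ≤ 1/8 ≈ 0.1250.


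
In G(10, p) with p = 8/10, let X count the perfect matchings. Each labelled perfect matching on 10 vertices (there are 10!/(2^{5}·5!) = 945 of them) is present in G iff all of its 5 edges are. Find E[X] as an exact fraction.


K_10 has 10!/(2^{5}·5!) = 945 labelled perfect matchings.
For each such perfect matching H, let X_H = 1 if all 5 edges of H are present in G. Then P[X_H = 1] = p^{5} = (4/5)^{5} = 1024/3125.
Summing the indicators: E[X] = Σ_H E[X_H] = 945 · p^{5} = 945 · 1024/3125 = 193536/625.
Numerically: E[X] ≈ 310.

E[X] = 945 · (4/5)^{5} = 193536/625 ≈ 310.


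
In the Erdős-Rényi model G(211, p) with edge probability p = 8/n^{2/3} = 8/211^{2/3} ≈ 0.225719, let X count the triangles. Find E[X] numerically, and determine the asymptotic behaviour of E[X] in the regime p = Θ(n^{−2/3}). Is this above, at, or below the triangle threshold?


Number of potential triangles: C(211, 3) = 1543465.
Each occurs with probability p³ ≈ (0.225719)³ ≈ 1.15001909e-02.
By linearity: E[X] = C(211, 3)·p³ ≈ 1543465 · 1.15001909e-02 ≈ 17750.142180.
Since α = 2/3 < 1, p = c/n^{2/3} ≫ 1/n is above the triangle threshold p ~ 1/n. Asymptotically E[X] ~ (c³/6)·n^{3(1−α)} = (8³/6)·n^{1} → ∞; triangles are abundant w.h.p.

E[X] ≈ 17750.142180; in regime p = Θ(1/n^{2/3}) E[X] diverges (above the triangle threshold p ~ 1/n).


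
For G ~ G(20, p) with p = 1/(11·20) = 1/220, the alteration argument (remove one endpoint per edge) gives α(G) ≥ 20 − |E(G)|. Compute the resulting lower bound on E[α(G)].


E[|E(G)|] = C(20, 2)·p = 190 · (1/220) = 19/22.
E[α(G)] ≥ n − E[|E(G)|] = 20 − 19/22 = 421/22.
Numerically: ≈ 19.1364.
(This is only a lower bound; the true E[α(G)] may be larger.)

E[α(G)] ≥ 421/22 ≈ 19.1364.


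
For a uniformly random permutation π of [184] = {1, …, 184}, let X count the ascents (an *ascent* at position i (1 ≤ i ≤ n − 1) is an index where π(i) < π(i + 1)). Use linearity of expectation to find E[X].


Write X = Σ X_I over i = 1, …, 183, with X_I the indicator of one ascent.
There are 183 indicators.
For each fixed i, the pair (π(i), π(i+1)) is a uniformly random ordered pair of distinct values from {1, …, 184}; by symmetry P[π(i) < π(i+1)] = 1/2.
By linearity: E[X] = 183 · (1/2) = (184 − 1) · (1/2) = 183/2 ≈ 91.5000.

E[X] = 183/2 = 91.5000.


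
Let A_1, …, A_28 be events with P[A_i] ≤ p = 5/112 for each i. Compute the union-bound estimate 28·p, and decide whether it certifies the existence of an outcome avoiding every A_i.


Union bound: P[∪_{i=1}^{28} A_i] ≤ Σ_i P[A_i] ≤ 28·p = 28·(5/112) = 5/4.
Numerically: 5/4 ≈ 1.250.
Is 5/4 < 1? NO.
Since the bound 5/4 is ≥ 1, the union bound is uninformative here; it does NOT by itself certify existence.

28·p = 5/4 ≈ 1.250; existence NOT certified by the union bound.


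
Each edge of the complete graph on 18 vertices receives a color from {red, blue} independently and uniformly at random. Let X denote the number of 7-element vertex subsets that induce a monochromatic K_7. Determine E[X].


Let X = Σ_S X_S over the C(18, 7) = 31824 subsets S of size 7, where X_S = 1 if the K_7 on S is monochromatic.
For a fixed S, the K_7 on S has C(7, 2) = 21 edges. P[all 21 edges red] = (1/2)^21, and likewise for blue, so P[monochromatic] = 2·(1/2)^21 = 2^{1 − 21} = 1/1048576.
By linearity: E[X] = C(18, 7) · 2^{1 − 21} = 31824 · 1/1048576 = 1989/65536.
Numerically: E[X] ≈ 0.0303.

E[X] = C(18,7)·2^(1−C(7,2)) = 1989/65536 ≈ 0.0303.


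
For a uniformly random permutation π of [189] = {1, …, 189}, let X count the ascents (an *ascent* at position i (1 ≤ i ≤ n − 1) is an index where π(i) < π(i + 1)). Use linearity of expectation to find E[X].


Write X = Σ X_I over i = 1, …, 188, with X_I the indicator of one ascent.
There are 188 indicators.
For each fixed i, the pair (π(i), π(i+1)) is a uniformly random ordered pair of distinct values from {1, …, 189}; by symmetry P[π(i) < π(i+1)] = 1/2.
By linearity: E[X] = 188 · (1/2) = (189 − 1) · (1/2) = 94 ≈ 94.000000.

E[X] = 94 = 94.000000.


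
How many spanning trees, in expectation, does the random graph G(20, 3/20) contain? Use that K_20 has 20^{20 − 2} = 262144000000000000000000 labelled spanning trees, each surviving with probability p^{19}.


K_20 has 20^{20 − 2} = 262144000000000000000000 labelled spanning trees.
For each such spanning tree H, let X_H = 1 if all 19 edges of H are present in G. Then P[X_H = 1] = p^{19} = (3/20)^{19} = 1162261467/5242880000000000000000000.
By linearity: E[X] = Σ_H E[X_H] = 262144000000000000000000 · p^{19} = 262144000000000000000000 · 1162261467/5242880000000000000000000 = 1162261467/20.
Numerically: E[X] ≈ 5.8113e+07.

E[X] = 262144000000000000000000 · (3/20)^{19} = 1162261467/20 ≈ 5.8113e+07.


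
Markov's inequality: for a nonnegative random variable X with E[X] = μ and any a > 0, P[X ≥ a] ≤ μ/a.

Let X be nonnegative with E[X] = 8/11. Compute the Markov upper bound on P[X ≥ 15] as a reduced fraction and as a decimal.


μ = E[X] = 8/11, a = 15.
Markov: P[X ≥ 15] ≤ μ/a = (8/11)/15 = 8/165.
Numerically: ≈ 0.048.
(Since a = 15 > μ = 0.727, the bound 8/165 is < 1 and informative.)

P[X ≥ 15] ≤ 8/165 ≈ 0.048.


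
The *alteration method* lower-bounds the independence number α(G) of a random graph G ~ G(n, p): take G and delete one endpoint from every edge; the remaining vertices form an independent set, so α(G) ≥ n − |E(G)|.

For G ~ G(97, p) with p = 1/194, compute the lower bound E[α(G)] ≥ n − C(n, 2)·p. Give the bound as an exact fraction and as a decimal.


E[|E(G)|] = C(97, 2)·p = 4656 · (1/194) = 24.
E[α(G)] ≥ n − E[|E(G)|] = 97 − 24 = 73.
Numerically: ≈ 73.00000.
(This is only a lower bound; the true E[α(G)] may be larger.)

E[α(G)] ≥ 73 ≈ 73.00000.


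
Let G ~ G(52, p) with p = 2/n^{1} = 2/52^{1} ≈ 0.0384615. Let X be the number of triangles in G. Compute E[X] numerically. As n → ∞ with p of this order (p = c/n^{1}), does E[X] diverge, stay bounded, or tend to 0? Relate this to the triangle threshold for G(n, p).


Number of potential triangles: C(52, 3) = 22100.
Each occurs with probability p³ ≈ (0.0384615)³ ≈ 5.68957670e-05.
By linearity: E[X] = C(52, 3)·p³ ≈ 22100 · 5.68957670e-05 ≈ 1.257396.
Here α = 1, so p = 2/n is exactly at the triangle threshold p ~ 1/n. Asymptotically E[X] → c³/6 = 2³/6 = 4/3 ≈ 1.333333, a bounded constant. In this regime the triangle count is asymptotically Poisson(c³/6).

E[X] ≈ 1.257396; in regime p = Θ(1/n^{1}) E[X] stays bounded (at the triangle threshold p ~ 1/n).


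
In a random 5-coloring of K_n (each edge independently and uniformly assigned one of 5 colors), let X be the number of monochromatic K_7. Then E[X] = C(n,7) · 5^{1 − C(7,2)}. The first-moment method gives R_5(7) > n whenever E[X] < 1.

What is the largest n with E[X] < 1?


We need C(n, 7) · 5^{1 − 21} < 1, i.e. C(n, 7) < 5^{21 − 1} = 95367431640625.
Check values of n near the boundary:
  n = 336: C(336, 7) = 90079147136880; 90079147136880 < 95367431640625? YES
  n = 337: C(337, 7) = 91989916924632; 91989916924632 < 95367431640625? YES
  n = 338: C(338, 7) = 93935323022736; 93935323022736 < 95367431640625? YES
  n = 339: C(339, 7) = 95915887062372; 95915887062372 < 95367431640625? NO
  n = 340: C(340, 7) = 97932136940560; 97932136940560 < 95367431640625? NO
The largest n with C(n, 7) < 95367431640625 is n = 338 (where E[X] = 93935323022736/95367431640625 ≈ 0.9849833). Hence R_5(7) > 338, i.e. R_5(7) ≥ 339.

Largest n = 338; hence R_5(7) > 338.


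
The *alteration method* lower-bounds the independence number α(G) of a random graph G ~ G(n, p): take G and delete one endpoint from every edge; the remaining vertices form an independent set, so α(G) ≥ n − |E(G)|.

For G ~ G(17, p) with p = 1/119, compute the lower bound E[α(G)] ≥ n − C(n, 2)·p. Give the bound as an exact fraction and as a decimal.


E[|E(G)|] = C(17, 2)·p = 136 · (1/119) = 8/7.
E[α(G)] ≥ n − E[|E(G)|] = 17 − 8/7 = 111/7.
Numerically: ≈ 15.857.
(This is only a lower bound; the true E[α(G)] may be larger.)

E[α(G)] ≥ 111/7 ≈ 15.857.


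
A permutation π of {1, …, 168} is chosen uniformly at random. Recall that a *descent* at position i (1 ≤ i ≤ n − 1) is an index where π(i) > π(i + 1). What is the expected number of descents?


Write X = Σ X_I over i = 1, …, 167, with X_I the indicator of one descent.
There are 167 indicators.
For each fixed i, the pair (π(i), π(i+1)) is a uniformly random ordered pair of distinct values from {1, …, 168}; by symmetry P[π(i) > π(i+1)] = 1/2.
By linearity: E[X] = 167 · (1/2) = (168 − 1) · (1/2) = 167/2 ≈ 83.5000.

E[X] = 167/2 = 83.5000.


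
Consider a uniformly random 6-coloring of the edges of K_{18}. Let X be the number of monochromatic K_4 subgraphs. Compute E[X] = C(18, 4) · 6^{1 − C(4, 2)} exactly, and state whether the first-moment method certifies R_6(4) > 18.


E[X] = C(18, 4) · 6^{1 − 6} = 3060 · 6^{−5} = 3060/7776.
As a reduced fraction: E[X] = 85/216 ≈ 0.3935185.
Is E[X] < 1? YES.
Since E[X] < 1, there exists a 6-coloring of K_{18} with no monochromatic K_4; hence R_6(4) > 18.

E[X] = 85/216 ≈ 0.3935185; E[X] < 1, so R_6(4) > 18.


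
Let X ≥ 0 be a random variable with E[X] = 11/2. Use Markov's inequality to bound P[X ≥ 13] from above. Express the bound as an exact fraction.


μ = E[X] = 11/2, a = 13.
Markov: P[X ≥ 13] ≤ μ/a = (11/2)/13 = 11/26.
Numerically: ≈ 0.42308.
(Since a = 13 > μ = 5.50000, the bound 11/26 is < 1 and informative.)

P[X ≥ 13] ≤ 11/26 ≈ 0.42308.


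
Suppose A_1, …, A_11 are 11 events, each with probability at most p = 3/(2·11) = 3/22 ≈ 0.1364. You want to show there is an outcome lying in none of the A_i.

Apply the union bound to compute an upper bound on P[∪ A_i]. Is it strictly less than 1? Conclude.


Union bound: P[∪_{i=1}^{11} A_i] ≤ Σ_i P[A_i] ≤ 11·p = 11·(3/22) = 3/2.
Numerically: 3/2 ≈ 1.5000.
Is 3/2 < 1? NO.
Since the bound 3/2 is ≥ 1, the union bound is uninformative here; it does NOT by itself certify existence.

11·p = 3/2 ≈ 1.5000; existence NOT certified by the union bound.


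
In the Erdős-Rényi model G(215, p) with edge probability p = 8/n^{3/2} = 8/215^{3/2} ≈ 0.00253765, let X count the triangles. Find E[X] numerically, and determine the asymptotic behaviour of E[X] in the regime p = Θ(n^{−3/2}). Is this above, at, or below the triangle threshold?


Number of potential triangles: C(215, 3) = 1633355.
Each occurs with probability p³ ≈ (0.00253765)³ ≈ 1.63416871e-08.
By linearity: E[X] = C(215, 3)·p³ ≈ 1633355 · 1.63416871e-08 ≈ 0.026692.
Since α = 3/2 > 1, p = c/n^{3/2} = o(1/n) is below the triangle threshold p ~ 1/n. Asymptotically E[X] ~ (c³/6)·n^{3(1−α)} = (8³/6)·n^{-1.5} → 0, so by Markov's inequality G has no triangles w.h.p.

E[X] ≈ 0.026692; in regime p = Θ(1/n^{3/2}) E[X] tends to 0 (below the triangle threshold p ~ 1/n).


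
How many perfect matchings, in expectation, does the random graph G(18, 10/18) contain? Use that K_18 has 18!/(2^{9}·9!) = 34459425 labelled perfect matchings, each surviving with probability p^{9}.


K_18 has 18!/(2^{9}·9!) = 34459425 labelled perfect matchings.
For each such perfect matching H, let X_H = 1 if all 9 edges of H are present in G. Then P[X_H = 1] = p^{9} = (5/9)^{9} = 1953125/387420489.
By linearity: E[X] = Σ_H E[X_H] = 34459425 · p^{9} = 34459425 · 1953125/387420489 = 830908203125/4782969.
Numerically: E[X] ≈ 1.7372e+05.

E[X] = 34459425 · (5/9)^{9} = 830908203125/4782969 ≈ 1.7372e+05.


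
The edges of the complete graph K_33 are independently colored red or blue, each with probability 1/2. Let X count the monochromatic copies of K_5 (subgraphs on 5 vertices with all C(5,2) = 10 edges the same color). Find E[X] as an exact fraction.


Let X = Σ_S X_S over the C(33, 5) = 237336 subsets S of size 5, where X_S = 1 if the K_5 on S is monochromatic.
For a fixed S, the K_5 on S has C(5, 2) = 10 edges. P[all 10 edges red] = (1/2)^10, and likewise for blue, so P[monochromatic] = 2·(1/2)^10 = 2^{1 − 10} = 1/512.
By linearity of expectation: E[X] = C(33, 5) · 2^{1 − 10} = 237336 · 1/512 = 29667/64.
Numerically: E[X] ≈ 463.54688.

E[X] = C(33,5)·2^(1−C(5,2)) = 29667/64 ≈ 463.54688.


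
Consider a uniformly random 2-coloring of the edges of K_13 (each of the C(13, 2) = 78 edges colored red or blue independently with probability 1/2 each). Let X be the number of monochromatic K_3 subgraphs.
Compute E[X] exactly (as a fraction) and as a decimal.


Let X = Σ_S X_S over the C(13, 3) = 286 subsets S of size 3, where X_S = 1 if the K_3 on S is monochromatic.
For a fixed S, the K_3 on S has C(3, 2) = 3 edges. P[all 3 edges red] = (1/2)^3, and likewise for blue, so P[monochromatic] = 2·(1/2)^3 = 2^{1 − 3} = 1/4.
Summing: E[X] = C(13, 3) · 2^{1 − 3} = 286 · 1/4 = 143/2.
Numerically: E[X] ≈ 71.50000.

E[X] = C(13,3)·2^(1−C(3,2)) = 143/2 ≈ 71.50000.


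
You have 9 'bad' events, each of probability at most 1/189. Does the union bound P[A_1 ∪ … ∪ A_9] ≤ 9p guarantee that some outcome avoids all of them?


Union bound: P[∪_{i=1}^{9} A_i] ≤ Σ_i P[A_i] ≤ 9·p = 9·(1/189) = 1/21.
Numerically: 1/21 ≈ 0.047619.
Is 1/21 < 1? YES.
Since P[∪ A_i] ≤ 1/21 < 1, the complement has P[∩ A_i^c] ≥ 1 − 1/21 = 20/21 > 0, so some outcome avoids every A_i.

9·p = 1/21 ≈ 0.047619; existence CERTIFIED by the union bound.


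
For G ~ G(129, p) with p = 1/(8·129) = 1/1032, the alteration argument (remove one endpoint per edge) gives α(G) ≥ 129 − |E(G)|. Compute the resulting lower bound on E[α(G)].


E[|E(G)|] = C(129, 2)·p = 8256 · (1/1032) = 8.
E[α(G)] ≥ n − E[|E(G)|] = 129 − 8 = 121.
Numerically: ≈ 121.00000.
(This is only a lower bound; the true E[α(G)] may be larger.)

E[α(G)] ≥ 121 ≈ 121.00000.


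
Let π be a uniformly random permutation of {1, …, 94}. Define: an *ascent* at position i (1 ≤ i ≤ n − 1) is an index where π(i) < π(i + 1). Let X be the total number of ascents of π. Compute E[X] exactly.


Write X = Σ X_I over i = 1, …, 93, with X_I the indicator of one ascent.
There are 93 indicators.
For each fixed i, the pair (π(i), π(i+1)) is a uniformly random ordered pair of distinct values from {1, …, 94}; by symmetry P[π(i) < π(i+1)] = 1/2.
By linearity: E[X] = 93 · (1/2) = (94 − 1) · (1/2) = 93/2 ≈ 46.50000.

E[X] = 93/2 = 46.50000.


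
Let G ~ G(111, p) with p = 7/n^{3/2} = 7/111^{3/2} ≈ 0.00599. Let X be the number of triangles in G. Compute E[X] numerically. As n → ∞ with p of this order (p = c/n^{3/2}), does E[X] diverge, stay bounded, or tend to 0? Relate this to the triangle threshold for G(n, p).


Number of potential triangles: C(111, 3) = 221815.
Each occurs with probability p³ ≈ (0.00599)³ ≈ 2.14457e-07.
By linearity: E[X] = C(111, 3)·p³ ≈ 221815 · 2.14457e-07 ≈ 0.048.
Since α = 3/2 > 1, p = c/n^{3/2} = o(1/n) is below the triangle threshold p ~ 1/n. Asymptotically E[X] ~ (c³/6)·n^{3(1−α)} = (7³/6)·n^{-1.5} → 0, so by Markov's inequality G has no triangles w.h.p.

E[X] ≈ 0.048; in regime p = Θ(1/n^{3/2}) E[X] tends to 0 (below the triangle threshold p ~ 1/n).


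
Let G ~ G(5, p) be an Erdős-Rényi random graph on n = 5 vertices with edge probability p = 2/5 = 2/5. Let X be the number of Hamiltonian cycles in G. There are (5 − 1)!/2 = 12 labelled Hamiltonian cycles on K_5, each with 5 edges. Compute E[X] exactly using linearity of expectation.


K_5 has (5 − 1)!/2 = 12 labelled Hamiltonian cycles.
For each such Hamiltonian cycle H, let X_H = 1 if all 5 edges of H are present in G. Then P[X_H = 1] = p^{5} = (2/5)^{5} = 32/3125.
Summing the indicators: E[X] = Σ_H E[X_H] = 12 · p^{5} = 12 · 32/3125 = 384/3125.
Numerically: E[X] ≈ 0.12288.

E[X] = 12 · (2/5)^{5} = 384/3125 ≈ 0.12288.


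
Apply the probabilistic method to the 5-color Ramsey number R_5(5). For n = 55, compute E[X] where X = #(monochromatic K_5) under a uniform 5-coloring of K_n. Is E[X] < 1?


E[X] = C(55, 5) · 5^{1 − 10} = 3478761 · 5^{−9} = 3478761/1953125.
As a reduced fraction: E[X] = 3478761/1953125 ≈ 1.7811.
Is E[X] < 1? NO.
Since E[X] ≥ 1, the first-moment bound is inconclusive at n = 55; it does NOT by itself certify R_5(5) > 55.

E[X] = 3478761/1953125 ≈ 1.7811; E[X] ≥ 1; first-moment method inconclusive here.


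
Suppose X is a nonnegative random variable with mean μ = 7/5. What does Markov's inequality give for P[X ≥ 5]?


μ = E[X] = 7/5, a = 5.
Markov: P[X ≥ 5] ≤ μ/a = (7/5)/5 = 7/25.
Numerically: ≈ 0.280000.
(Since a = 5 > μ = 1.400000, the bound 7/25 is < 1 and informative.)

P[X ≥ 5] ≤ 7/25 ≈ 0.280000.


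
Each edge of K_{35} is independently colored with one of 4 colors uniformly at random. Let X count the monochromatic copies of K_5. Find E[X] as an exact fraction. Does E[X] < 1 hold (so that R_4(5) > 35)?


E[X] = C(35, 5) · 4^{1 − 10} = 324632 · 4^{−9} = 324632/262144.
As a reduced fraction: E[X] = 40579/32768 ≈ 1.23837.
Is E[X] < 1? NO.
Since E[X] ≥ 1, the first-moment bound is inconclusive at n = 35; it does NOT by itself certify R_4(5) > 35.

E[X] = 40579/32768 ≈ 1.23837; E[X] ≥ 1; first-moment method inconclusive here.


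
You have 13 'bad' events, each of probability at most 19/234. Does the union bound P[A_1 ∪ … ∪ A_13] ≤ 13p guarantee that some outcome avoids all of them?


Union bound: P[∪_{i=1}^{13} A_i] ≤ Σ_i P[A_i] ≤ 13·p = 13·(19/234) = 19/18.
Numerically: 19/18 ≈ 1.05556.
Is 19/18 < 1? NO.
Since the bound 19/18 is ≥ 1, the union bound is uninformative here; it does NOT by itself certify existence.

13·p = 19/18 ≈ 1.05556; existence NOT certified by the union bound.


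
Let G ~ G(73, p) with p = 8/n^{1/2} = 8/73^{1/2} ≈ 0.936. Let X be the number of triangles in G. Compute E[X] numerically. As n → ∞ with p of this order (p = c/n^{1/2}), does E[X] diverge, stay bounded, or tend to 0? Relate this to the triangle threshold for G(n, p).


Number of potential triangles: C(73, 3) = 62196.
Each occurs with probability p³ ≈ (0.936)³ ≈ 8.20891e-01.
By linearity: E[X] = C(73, 3)·p³ ≈ 62196 · 8.20891e-01 ≈ 51056.157.
Since α = 1/2 < 1, p = c/n^{1/2} ≫ 1/n is above the triangle threshold p ~ 1/n. Asymptotically E[X] ~ (c³/6)·n^{3(1−α)} = (8³/6)·n^{1.5} → ∞; triangles are abundant w.h.p.

E[X] ≈ 51056.157; in regime p = Θ(1/n^{1/2}) E[X] diverges (above the triangle threshold p ~ 1/n).


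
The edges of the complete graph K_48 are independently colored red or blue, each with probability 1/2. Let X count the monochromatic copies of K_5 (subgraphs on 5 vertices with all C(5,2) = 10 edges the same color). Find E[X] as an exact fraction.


Let X = Σ_S X_S over the C(48, 5) = 1712304 subsets S of size 5, where X_S = 1 if the K_5 on S is monochromatic.
For a fixed S, the K_5 on S has C(5, 2) = 10 edges. P[all 10 edges red] = (1/2)^10, and likewise for blue, so P[monochromatic] = 2·(1/2)^10 = 2^{1 − 10} = 1/512.
Summing: E[X] = C(48, 5) · 2^{1 − 10} = 1712304 · 1/512 = 107019/32.
Numerically: E[X] ≈ 3344.344.

E[X] = C(48,5)·2^(1−C(5,2)) = 107019/32 ≈ 3344.344.


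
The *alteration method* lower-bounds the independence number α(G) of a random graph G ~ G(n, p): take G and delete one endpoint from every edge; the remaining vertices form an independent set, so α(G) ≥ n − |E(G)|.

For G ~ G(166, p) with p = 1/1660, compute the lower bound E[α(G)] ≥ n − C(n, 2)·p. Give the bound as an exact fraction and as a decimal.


E[|E(G)|] = C(166, 2)·p = 13695 · (1/1660) = 33/4.
E[α(G)] ≥ n − E[|E(G)|] = 166 − 33/4 = 631/4.
Numerically: ≈ 157.750.
(This is only a lower bound; the true E[α(G)] may be larger.)

E[α(G)] ≥ 631/4 ≈ 157.750.


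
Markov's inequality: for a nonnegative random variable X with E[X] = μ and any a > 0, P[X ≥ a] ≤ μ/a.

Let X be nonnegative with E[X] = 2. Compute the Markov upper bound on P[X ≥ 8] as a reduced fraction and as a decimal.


μ = E[X] = 2, a = 8.
Markov: P[X ≥ 8] ≤ μ/a = (2)/8 = 1/4.
Numerically: ≈ 0.2500.
(Since a = 8 > μ = 2.0000, the bound 1/4 is < 1 and informative.)

P[X ≥ 8] ≤ 1/4 ≈ 0.2500.


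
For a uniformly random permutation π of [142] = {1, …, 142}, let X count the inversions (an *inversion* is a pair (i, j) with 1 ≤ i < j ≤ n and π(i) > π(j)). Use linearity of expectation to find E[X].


Write X = Σ X_I over the C(142, 2) = 10011 pairs i < j, with X_I the indicator of one inversion.
There are 10011 indicators.
For each fixed pair i < j, the values π(i) and π(j) are two distinct elements of {1, …, 142} in uniformly random order; by symmetry P[π(i) > π(j)] = 1/2.
By linearity: E[X] = 10011 · (1/2) = C(142, 2) · (1/2) = 10011/2 = 10011/2 ≈ 5005.50000.

E[X] = 10011/2 = 5005.50000.
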